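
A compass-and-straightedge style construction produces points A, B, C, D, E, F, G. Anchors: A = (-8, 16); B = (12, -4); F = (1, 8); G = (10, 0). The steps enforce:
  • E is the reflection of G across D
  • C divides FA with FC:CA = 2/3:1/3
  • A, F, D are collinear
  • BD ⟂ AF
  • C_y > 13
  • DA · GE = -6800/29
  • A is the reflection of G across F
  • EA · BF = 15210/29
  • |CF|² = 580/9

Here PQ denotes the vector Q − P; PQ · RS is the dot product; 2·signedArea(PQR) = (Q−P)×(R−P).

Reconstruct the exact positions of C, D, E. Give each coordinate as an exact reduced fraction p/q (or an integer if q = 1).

C = (-5, 40/3)
D = (380/29, -80/29)
E = (470/29, -160/29)

1. C_x = -5  [C divides FA with FC:CA = 2/3:1/3]
2. C_y = 40/3  [C divides FA with FC:CA = 2/3:1/3]
   → C = (-5, 40/3)
3. D_x = 380/29  [A, F, D are collinear ∩ BD ⟂ AF]
4. D_y = -80/29  [A, F, D are collinear ∩ BD ⟂ AF]
   → D = (380/29, -80/29)
5. E_x = 470/29  [E is the reflection of G across D]
6. E_y = -160/29  [E is the reflection of G across D]
   → E = (470/29, -160/29)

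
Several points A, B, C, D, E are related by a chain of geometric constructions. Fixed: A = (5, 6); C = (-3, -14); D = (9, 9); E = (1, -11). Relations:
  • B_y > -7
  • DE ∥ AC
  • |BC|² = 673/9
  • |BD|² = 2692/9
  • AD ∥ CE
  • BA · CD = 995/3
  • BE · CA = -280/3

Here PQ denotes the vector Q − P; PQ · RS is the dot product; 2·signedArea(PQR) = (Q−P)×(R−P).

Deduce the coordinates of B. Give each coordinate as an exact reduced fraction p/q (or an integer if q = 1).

1. B_x = 1  [BA · CD = 995/3 ∩ BE · CA = -280/3]
2. B_y = -19/3  [BA · CD = 995/3 ∩ BE · CA = -280/3]
   → B = (1, -19/3)

B = (1, -19/3)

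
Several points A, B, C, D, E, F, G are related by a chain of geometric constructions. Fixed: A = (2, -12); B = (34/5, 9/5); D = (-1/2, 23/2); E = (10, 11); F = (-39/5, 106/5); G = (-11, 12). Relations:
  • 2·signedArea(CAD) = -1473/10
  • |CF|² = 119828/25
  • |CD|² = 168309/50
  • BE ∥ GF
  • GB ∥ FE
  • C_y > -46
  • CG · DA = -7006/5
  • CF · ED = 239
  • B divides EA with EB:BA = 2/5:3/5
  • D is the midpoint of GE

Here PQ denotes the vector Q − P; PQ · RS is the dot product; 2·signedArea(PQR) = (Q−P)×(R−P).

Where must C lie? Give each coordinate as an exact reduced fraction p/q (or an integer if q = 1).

C = (59/5, -226/5)

1. C_x = 59/5  [CF · ED = 239 ∩ CG · DA = -7006/5]
2. C_y = -226/5  [CF · ED = 239 ∩ CG · DA = -7006/5]
   → C = (59/5, -226/5)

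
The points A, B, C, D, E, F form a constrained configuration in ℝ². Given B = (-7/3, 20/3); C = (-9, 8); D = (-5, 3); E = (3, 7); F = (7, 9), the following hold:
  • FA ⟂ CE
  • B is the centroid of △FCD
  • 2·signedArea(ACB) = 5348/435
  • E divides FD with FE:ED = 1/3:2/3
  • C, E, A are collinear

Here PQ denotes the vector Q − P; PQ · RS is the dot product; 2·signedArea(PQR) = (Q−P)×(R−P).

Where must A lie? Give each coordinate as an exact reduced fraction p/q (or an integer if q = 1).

A = (987/145, 969/145)

1. A_x = 987/145  [C, E, A are collinear ∩ FA ⟂ CE]
2. A_y = 969/145  [C, E, A are collinear ∩ FA ⟂ CE]
   → A = (987/145, 969/145)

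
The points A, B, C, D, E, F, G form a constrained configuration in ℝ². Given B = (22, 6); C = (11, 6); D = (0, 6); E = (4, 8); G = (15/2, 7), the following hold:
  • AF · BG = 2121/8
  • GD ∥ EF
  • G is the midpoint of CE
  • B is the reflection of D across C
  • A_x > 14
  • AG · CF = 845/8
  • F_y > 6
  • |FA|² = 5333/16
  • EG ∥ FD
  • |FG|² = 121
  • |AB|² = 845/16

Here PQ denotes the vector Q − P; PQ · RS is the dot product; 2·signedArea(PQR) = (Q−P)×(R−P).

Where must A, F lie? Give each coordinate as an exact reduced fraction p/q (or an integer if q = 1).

1. F_x = -7/2  [EG ∥ FD ∩ GD ∥ EF]
2. F_y = 7  [EG ∥ FD ∩ GD ∥ EF]
   → F = (-7/2, 7)
3. A_x = 59/4  [line 29/2·x + -1·y + -1659/8 = 0 ∩ |AB|² = 845/16]
4. A_y = 13/2  [line 29/2·x + -1·y + -1659/8 = 0 ∩ |AB|² = 845/16]
   → A = (59/4, 13/2)

A = (59/4, 13/2)
F = (-7/2, 7)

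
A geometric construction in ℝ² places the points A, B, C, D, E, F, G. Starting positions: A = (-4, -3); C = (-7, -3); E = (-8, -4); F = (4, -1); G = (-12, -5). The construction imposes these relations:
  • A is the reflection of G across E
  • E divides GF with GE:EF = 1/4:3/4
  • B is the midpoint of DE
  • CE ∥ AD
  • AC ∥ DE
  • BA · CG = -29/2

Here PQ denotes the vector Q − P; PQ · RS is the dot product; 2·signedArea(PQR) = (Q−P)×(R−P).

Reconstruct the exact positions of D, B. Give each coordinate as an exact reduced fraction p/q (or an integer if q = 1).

1. D_x = -5  [AC ∥ DE ∩ CE ∥ AD]
2. D_y = -4  [AC ∥ DE ∩ CE ∥ AD]
   → D = (-5, -4)
3. B_x = -13/2  [B is the midpoint of DE]
4. B_y = -4  [B is the midpoint of DE]
   → B = (-13/2, -4)

B = (-13/2, -4)
D = (-5, -4)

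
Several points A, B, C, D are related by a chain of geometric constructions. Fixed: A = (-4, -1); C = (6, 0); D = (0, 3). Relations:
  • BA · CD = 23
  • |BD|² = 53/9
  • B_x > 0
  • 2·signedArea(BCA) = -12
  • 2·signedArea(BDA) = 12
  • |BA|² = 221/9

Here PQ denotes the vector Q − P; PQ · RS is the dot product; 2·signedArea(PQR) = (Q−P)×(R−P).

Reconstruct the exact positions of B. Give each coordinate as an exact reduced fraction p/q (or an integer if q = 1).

1. B_x = 2/3  [2·signedArea(BCA) = -12 ∩ 2·signedArea(BDA) = 12]
2. B_y = 2/3  [2·signedArea(BCA) = -12 ∩ 2·signedArea(BDA) = 12]
   → B = (2/3, 2/3)

B = (2/3, 2/3)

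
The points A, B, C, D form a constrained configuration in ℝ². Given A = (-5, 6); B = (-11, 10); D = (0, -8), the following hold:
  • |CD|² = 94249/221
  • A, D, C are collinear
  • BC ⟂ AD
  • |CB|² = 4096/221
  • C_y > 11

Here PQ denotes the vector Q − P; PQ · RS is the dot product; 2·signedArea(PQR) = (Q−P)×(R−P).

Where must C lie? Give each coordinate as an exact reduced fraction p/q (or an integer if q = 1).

C = (-1535/221, 2530/221)

1. C_x = -1535/221  [A, D, C are collinear ∩ BC ⟂ AD]
2. C_y = 2530/221  [A, D, C are collinear ∩ BC ⟂ AD]
   → C = (-1535/221, 2530/221)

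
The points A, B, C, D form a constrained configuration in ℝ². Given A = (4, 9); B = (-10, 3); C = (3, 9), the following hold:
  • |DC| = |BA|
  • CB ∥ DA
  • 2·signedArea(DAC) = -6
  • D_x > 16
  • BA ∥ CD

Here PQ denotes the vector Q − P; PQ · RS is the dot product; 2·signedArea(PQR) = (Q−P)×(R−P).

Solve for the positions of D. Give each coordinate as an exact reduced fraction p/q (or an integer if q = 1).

1. D_x = 17  [CB ∥ DA ∩ BA ∥ CD]
2. D_y = 15  [CB ∥ DA ∩ BA ∥ CD]
   → D = (17, 15)

D = (17, 15)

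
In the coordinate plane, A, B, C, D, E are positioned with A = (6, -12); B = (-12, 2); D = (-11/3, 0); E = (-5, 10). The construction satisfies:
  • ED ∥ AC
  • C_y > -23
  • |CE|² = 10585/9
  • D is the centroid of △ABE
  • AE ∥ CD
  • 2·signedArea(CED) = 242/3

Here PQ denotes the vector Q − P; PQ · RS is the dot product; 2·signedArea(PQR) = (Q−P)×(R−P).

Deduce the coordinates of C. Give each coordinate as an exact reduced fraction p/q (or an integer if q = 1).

1. C_x = 22/3  [AE ∥ CD ∩ ED ∥ AC]
2. C_y = -22  [AE ∥ CD ∩ ED ∥ AC]
   → C = (22/3, -22)

C = (22/3, -22)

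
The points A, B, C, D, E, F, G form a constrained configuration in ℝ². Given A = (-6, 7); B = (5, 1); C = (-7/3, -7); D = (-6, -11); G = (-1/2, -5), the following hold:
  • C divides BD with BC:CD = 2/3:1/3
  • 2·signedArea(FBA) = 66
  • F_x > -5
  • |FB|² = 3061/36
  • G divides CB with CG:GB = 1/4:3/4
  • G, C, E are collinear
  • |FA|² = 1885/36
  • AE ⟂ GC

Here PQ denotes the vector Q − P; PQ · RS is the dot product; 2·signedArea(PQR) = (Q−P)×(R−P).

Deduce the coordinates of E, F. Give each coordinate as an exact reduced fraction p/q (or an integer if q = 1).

E = (786/265, -323/265)
F = (-25/6, 0)

1. E_x = 786/265  [G, C, E are collinear ∩ AE ⟂ GC]
2. E_y = -323/265  [G, C, E are collinear ∩ AE ⟂ GC]
   → E = (786/265, -323/265)
3. F_x = -25/6  [line -6·x + -11·y + -25 = 0 ∩ |FA|² = 1885/36]
4. F_y = 0  [line -6·x + -11·y + -25 = 0 ∩ |FA|² = 1885/36]
   → F = (-25/6, 0)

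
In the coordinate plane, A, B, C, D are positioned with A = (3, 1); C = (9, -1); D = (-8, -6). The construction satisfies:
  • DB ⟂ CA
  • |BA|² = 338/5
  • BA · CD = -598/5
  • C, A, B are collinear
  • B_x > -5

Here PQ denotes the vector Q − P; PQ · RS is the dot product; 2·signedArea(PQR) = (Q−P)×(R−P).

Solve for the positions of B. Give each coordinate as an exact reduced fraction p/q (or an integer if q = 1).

B = (-24/5, 18/5)

1. B_x = -24/5  [C, A, B are collinear ∩ DB ⟂ CA]
2. B_y = 18/5  [C, A, B are collinear ∩ DB ⟂ CA]
   → B = (-24/5, 18/5)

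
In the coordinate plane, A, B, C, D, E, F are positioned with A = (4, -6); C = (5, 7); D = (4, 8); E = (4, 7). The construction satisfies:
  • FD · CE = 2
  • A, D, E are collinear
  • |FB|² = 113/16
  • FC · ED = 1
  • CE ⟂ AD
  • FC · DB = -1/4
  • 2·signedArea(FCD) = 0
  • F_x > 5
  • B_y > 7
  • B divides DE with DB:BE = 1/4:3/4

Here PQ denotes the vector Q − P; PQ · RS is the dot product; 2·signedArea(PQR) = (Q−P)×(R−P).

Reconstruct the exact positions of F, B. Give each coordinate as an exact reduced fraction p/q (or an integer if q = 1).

1. F_x = 6  [2·signedArea(FCD) = 0 ∩ FD · CE = 2]
2. F_y = 6  [2·signedArea(FCD) = 0 ∩ FD · CE = 2]
   → F = (6, 6)
3. B_x = 4  [B divides DE with DB:BE = 1/4:3/4]
4. B_y = 31/4  [B divides DE with DB:BE = 1/4:3/4]
   → B = (4, 31/4)

B = (4, 31/4)
F = (6, 6)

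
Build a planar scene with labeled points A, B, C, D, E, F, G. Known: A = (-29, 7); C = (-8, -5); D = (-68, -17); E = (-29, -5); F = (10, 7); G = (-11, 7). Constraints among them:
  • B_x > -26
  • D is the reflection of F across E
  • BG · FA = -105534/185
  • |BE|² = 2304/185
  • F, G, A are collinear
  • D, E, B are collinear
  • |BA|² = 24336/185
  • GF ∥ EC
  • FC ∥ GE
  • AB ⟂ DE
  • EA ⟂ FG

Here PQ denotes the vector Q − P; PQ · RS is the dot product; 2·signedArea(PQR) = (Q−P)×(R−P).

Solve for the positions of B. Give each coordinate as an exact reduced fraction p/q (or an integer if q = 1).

B = (-4741/185, -733/185)

1. B_x = -4741/185  [D, E, B are collinear ∩ AB ⟂ DE]
2. B_y = -733/185  [D, E, B are collinear ∩ AB ⟂ DE]
   → B = (-4741/185, -733/185)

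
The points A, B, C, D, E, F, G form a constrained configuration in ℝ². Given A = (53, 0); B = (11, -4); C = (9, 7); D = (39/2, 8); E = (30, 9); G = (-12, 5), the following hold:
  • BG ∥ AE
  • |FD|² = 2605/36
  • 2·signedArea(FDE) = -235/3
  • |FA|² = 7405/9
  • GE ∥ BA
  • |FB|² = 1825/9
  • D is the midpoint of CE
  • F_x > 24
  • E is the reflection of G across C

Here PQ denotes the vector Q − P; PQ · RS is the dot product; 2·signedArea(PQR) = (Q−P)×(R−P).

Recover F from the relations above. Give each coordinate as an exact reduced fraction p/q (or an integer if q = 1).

1. F_x = 73/3  [line -1·x + 21/2·y + 83/6 = 0 ∩ |FB|² = 1825/9]
2. F_y = 1  [line -1·x + 21/2·y + 83/6 = 0 ∩ |FB|² = 1825/9]
   → F = (73/3, 1)

F = (73/3, 1)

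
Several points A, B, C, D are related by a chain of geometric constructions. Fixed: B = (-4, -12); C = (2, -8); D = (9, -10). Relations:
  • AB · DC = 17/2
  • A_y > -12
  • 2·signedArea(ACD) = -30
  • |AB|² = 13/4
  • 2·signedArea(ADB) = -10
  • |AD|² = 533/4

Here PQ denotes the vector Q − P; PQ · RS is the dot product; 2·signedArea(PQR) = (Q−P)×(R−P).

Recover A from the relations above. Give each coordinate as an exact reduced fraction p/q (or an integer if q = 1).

A = (-5/2, -11)

1. A_x = -5/2  [2·signedArea(ACD) = -30 ∩ AB · DC = 17/2]
2. A_y = -11  [2·signedArea(ACD) = -30 ∩ AB · DC = 17/2]
   → A = (-5/2, -11)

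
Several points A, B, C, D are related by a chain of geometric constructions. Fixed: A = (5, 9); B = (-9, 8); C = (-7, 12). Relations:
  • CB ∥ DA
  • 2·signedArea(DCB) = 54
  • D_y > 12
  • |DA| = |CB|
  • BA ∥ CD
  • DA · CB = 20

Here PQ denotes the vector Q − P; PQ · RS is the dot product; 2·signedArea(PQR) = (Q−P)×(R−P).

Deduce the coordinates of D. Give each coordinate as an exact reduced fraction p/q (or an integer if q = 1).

1. D_x = 7  [CB ∥ DA ∩ BA ∥ CD]
2. D_y = 13  [CB ∥ DA ∩ BA ∥ CD]
   → D = (7, 13)

D = (7, 13)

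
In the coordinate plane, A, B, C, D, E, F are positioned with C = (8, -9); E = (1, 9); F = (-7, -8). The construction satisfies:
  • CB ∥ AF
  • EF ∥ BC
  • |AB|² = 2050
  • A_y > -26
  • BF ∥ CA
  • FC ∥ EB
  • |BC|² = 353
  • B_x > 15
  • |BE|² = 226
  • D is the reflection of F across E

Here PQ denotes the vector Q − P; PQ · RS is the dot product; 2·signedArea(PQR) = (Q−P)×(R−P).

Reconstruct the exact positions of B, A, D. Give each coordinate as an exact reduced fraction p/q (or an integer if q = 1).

1. B_x = 16  [EF ∥ BC ∩ FC ∥ EB]
2. B_y = 8  [EF ∥ BC ∩ FC ∥ EB]
   → B = (16, 8)
3. A_x = -15  [CB ∥ AF ∩ BF ∥ CA]
4. A_y = -25  [CB ∥ AF ∩ BF ∥ CA]
   → A = (-15, -25)
5. D_x = 9  [D is the reflection of F across E]
6. D_y = 26  [D is the reflection of F across E]
   → D = (9, 26)

A = (-15, -25)
B = (16, 8)
D = (9, 26)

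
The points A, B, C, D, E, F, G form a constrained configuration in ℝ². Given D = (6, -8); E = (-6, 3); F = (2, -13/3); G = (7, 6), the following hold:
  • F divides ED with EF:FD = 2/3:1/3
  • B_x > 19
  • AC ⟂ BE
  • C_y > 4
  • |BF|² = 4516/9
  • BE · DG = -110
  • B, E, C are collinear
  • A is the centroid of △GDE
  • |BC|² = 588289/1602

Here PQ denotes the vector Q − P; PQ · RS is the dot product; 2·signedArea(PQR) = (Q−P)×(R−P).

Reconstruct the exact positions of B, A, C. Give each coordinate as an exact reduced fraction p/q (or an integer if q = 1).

A = (7/3, 1/3)
B = (20, 9)
C = (709/534, 835/178)

1. B_x = 20  [line -1·x + -14·y + 146 = 0 ∩ |BF|² = 4516/9]
2. B_y = 9  [line -1·x + -14·y + 146 = 0 ∩ |BF|² = 4516/9]
   → B = (20, 9)
3. A_x = 7/3  [A is the centroid of △GDE]
4. A_y = 1/3  [A is the centroid of △GDE]
   → A = (7/3, 1/3)
5. C_x = 709/534  [B, E, C are collinear ∩ AC ⟂ BE]
6. C_y = 835/178  [B, E, C are collinear ∩ AC ⟂ BE]
   → C = (709/534, 835/178)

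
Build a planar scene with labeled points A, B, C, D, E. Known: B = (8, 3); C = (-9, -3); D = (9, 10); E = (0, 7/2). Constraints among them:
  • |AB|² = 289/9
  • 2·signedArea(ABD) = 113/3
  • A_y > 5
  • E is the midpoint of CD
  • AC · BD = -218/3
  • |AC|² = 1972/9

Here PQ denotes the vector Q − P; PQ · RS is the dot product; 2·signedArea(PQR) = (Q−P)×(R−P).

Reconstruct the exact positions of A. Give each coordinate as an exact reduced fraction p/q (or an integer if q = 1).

A = (3, 17/3)

1. A_x = 3  [AC · BD = -218/3 ∩ 2·signedArea(ABD) = 113/3]
2. A_y = 17/3  [AC · BD = -218/3 ∩ 2·signedArea(ABD) = 113/3]
   → A = (3, 17/3)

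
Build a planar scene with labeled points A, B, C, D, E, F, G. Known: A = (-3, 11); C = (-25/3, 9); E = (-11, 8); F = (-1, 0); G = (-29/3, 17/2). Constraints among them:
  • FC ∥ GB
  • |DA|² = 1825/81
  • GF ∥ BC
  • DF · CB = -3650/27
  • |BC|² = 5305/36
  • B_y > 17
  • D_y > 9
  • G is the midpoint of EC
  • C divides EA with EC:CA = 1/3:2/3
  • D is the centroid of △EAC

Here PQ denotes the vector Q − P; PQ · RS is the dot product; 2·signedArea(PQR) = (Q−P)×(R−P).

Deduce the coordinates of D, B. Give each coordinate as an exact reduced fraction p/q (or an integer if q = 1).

B = (-17, 35/2)
D = (-67/9, 28/3)

1. D_x = -67/9  [D is the centroid of △EAC]
2. D_y = 28/3  [D is the centroid of △EAC]
   → D = (-67/9, 28/3)
3. B_x = -17  [GF ∥ BC ∩ FC ∥ GB]
4. B_y = 35/2  [GF ∥ BC ∩ FC ∥ GB]
   → B = (-17, 35/2)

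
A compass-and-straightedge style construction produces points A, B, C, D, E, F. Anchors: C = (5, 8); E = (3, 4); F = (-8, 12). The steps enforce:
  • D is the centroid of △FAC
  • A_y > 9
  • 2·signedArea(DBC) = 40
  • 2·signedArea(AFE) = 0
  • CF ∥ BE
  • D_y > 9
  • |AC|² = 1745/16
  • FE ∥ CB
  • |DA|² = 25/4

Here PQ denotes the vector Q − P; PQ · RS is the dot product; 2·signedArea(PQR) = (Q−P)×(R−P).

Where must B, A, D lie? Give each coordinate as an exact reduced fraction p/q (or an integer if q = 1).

A = (-21/4, 10)
B = (16, 0)
D = (-11/4, 10)

1. B_x = 16  [CF ∥ BE ∩ FE ∥ CB]
2. B_y = 0  [CF ∥ BE ∩ FE ∥ CB]
   → B = (16, 0)
3. A_x = -21/4  [line 8·x + 11·y + -68 = 0 ∩ |AC|² = 1745/16]
4. A_y = 10  [line 8·x + 11·y + -68 = 0 ∩ |AC|² = 1745/16]
   → A = (-21/4, 10)
5. D_x = -11/4  [D is the centroid of △FAC]
6. D_y = 10  [D is the centroid of △FAC]
   → D = (-11/4, 10)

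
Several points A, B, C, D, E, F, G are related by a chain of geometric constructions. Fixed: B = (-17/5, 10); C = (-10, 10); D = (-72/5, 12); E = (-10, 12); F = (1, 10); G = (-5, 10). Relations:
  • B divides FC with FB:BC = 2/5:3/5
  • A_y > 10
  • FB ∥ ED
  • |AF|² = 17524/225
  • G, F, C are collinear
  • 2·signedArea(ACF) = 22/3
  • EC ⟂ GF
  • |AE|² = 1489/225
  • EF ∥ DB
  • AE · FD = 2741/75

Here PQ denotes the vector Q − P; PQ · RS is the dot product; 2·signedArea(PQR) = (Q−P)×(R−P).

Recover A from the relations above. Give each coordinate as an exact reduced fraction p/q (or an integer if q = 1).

A = (-39/5, 32/3)

1. A_x = -39/5  [2·signedArea(ACF) = 22/3 ∩ AE · FD = 2741/75]
2. A_y = 32/3  [2·signedArea(ACF) = 22/3 ∩ AE · FD = 2741/75]
   → A = (-39/5, 32/3)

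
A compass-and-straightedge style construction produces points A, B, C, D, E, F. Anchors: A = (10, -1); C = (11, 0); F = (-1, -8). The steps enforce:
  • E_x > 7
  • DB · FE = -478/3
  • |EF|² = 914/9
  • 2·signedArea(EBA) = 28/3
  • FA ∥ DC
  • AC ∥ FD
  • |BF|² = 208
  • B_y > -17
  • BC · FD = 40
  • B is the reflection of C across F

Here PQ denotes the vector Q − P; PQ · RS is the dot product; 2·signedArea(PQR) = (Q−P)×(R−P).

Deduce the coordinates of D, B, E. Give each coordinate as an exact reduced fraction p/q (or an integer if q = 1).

B = (-13, -16)
D = (0, -7)
E = (22/3, -7/3)

1. D_x = 0  [FA ∥ DC ∩ AC ∥ FD]
2. D_y = -7  [FA ∥ DC ∩ AC ∥ FD]
   → D = (0, -7)
3. B_x = -13  [B is the reflection of C across F]
4. B_y = -16  [B is the reflection of C across F]
   → B = (-13, -16)
5. E_x = 22/3  [2·signedArea(EBA) = 28/3 ∩ DB · FE = -478/3]
6. E_y = -7/3  [2·signedArea(EBA) = 28/3 ∩ DB · FE = -478/3]
   → E = (22/3, -7/3)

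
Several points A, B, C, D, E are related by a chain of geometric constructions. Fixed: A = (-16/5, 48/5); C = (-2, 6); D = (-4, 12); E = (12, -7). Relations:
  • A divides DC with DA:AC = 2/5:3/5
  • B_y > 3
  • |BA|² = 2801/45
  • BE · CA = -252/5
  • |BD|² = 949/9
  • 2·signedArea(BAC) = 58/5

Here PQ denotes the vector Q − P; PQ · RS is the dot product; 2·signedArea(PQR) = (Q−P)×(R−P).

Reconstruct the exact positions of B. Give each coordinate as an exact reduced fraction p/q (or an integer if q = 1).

B = (2, 11/3)

1. B_x = 2  [BE · CA = -252/5 ∩ 2·signedArea(BAC) = 58/5]
2. B_y = 11/3  [BE · CA = -252/5 ∩ 2·signedArea(BAC) = 58/5]
   → B = (2, 11/3)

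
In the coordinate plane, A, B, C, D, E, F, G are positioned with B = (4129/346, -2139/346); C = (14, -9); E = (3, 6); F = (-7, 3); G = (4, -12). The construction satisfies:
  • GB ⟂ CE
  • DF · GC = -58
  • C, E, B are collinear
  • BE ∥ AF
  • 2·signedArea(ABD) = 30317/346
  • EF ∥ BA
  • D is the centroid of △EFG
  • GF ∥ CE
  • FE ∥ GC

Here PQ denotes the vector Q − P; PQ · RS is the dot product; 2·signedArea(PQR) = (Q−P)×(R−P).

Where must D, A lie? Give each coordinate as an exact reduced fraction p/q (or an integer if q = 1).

1. D_x = 0  [D is the centroid of △EFG]
2. D_y = -1  [D is the centroid of △EFG]
   → D = (0, -1)
3. A_x = 669/346  [BE ∥ AF ∩ EF ∥ BA]
4. A_y = -3177/346  [BE ∥ AF ∩ EF ∥ BA]
   → A = (669/346, -3177/346)

A = (669/346, -3177/346)
D = (0, -1)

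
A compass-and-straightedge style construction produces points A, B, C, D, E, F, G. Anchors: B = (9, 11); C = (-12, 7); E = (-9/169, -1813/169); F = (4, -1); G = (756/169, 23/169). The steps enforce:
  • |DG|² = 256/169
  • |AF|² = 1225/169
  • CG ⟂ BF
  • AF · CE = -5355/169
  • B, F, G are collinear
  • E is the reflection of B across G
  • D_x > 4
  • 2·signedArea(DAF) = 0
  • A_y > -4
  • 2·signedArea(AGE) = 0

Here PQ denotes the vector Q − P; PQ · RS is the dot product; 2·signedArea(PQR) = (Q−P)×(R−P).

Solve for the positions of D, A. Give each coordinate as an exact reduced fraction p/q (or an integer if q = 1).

A = (501/169, -589/169)
D = (836/169, 215/169)

1. A_x = 501/169  [2·signedArea(AGE) = 0 ∩ AF · CE = -5355/169]
2. A_y = -589/169  [2·signedArea(AGE) = 0 ∩ AF · CE = -5355/169]
   → A = (501/169, -589/169)
3. D_x = 836/169  [line -420/169·x + 175/169·y + 1855/169 = 0 ∩ |DG|² = 256/169]
4. D_y = 215/169  [line -420/169·x + 175/169·y + 1855/169 = 0 ∩ |DG|² = 256/169]
   → D = (836/169, 215/169)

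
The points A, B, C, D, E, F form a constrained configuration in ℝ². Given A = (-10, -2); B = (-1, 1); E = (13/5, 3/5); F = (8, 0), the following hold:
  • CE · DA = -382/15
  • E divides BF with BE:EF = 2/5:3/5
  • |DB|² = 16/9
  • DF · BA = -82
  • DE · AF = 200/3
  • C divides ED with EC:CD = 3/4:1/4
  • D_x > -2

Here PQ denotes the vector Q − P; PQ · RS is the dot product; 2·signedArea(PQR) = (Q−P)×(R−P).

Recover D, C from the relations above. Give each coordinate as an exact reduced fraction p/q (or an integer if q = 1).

1. D_x = -1  [DF · BA = -82 ∩ DE · AF = 200/3]
2. D_y = -1/3  [DF · BA = -82 ∩ DE · AF = 200/3]
   → D = (-1, -1/3)
3. C_x = -1/10  [C divides ED with EC:CD = 3/4:1/4]
4. C_y = -1/10  [C divides ED with EC:CD = 3/4:1/4]
   → C = (-1/10, -1/10)

C = (-1/10, -1/10)
D = (-1, -1/3)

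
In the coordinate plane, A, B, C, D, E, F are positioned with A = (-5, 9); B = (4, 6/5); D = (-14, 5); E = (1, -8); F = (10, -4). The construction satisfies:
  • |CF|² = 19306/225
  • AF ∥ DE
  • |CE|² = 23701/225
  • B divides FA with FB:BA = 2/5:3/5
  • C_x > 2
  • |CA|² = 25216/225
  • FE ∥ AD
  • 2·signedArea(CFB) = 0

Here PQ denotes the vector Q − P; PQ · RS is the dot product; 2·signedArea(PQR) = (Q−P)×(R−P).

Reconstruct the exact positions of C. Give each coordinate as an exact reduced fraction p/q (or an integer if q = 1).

C = (3, 31/15)

1. C_x = 3  [line -26/5·x + -6·y + 28 = 0 ∩ |CA|² = 25216/225]
2. C_y = 31/15  [line -26/5·x + -6·y + 28 = 0 ∩ |CA|² = 25216/225]
   → C = (3, 31/15)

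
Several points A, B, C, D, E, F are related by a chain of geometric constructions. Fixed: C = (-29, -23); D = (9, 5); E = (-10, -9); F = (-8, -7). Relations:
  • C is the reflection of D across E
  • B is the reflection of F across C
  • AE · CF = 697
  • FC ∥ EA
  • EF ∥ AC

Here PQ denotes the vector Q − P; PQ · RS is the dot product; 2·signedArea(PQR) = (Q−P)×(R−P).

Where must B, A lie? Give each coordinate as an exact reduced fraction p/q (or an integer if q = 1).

1. B_x = -50  [B is the reflection of F across C]
2. B_y = -39  [B is the reflection of F across C]
   → B = (-50, -39)
3. A_x = -31  [EF ∥ AC ∩ FC ∥ EA]
4. A_y = -25  [EF ∥ AC ∩ FC ∥ EA]
   → A = (-31, -25)

A = (-31, -25)
B = (-50, -39)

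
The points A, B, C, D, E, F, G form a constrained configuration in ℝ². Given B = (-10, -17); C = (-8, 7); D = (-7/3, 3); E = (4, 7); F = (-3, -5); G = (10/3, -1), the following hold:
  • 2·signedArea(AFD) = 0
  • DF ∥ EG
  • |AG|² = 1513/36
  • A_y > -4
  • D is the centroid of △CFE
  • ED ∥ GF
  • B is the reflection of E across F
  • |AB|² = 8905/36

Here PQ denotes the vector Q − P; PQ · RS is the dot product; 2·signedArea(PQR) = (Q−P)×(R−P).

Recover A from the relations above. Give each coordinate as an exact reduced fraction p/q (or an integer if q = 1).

1. A_x = -17/6  [line -8·x + 2/3·y + -62/3 = 0 ∩ |AB|² = 8905/36]
2. A_y = -3  [line -8·x + 2/3·y + -62/3 = 0 ∩ |AB|² = 8905/36]
   → A = (-17/6, -3)

A = (-17/6, -3)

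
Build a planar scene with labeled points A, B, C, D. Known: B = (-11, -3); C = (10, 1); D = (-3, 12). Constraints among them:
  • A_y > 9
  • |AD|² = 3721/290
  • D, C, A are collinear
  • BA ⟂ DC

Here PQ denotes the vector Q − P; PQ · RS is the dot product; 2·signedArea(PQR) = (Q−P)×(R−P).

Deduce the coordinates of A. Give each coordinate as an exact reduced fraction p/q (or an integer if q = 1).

A = (-77/290, 2809/290)

1. A_x = -77/290  [D, C, A are collinear ∩ BA ⟂ DC]
2. A_y = 2809/290  [D, C, A are collinear ∩ BA ⟂ DC]
   → A = (-77/290, 2809/290)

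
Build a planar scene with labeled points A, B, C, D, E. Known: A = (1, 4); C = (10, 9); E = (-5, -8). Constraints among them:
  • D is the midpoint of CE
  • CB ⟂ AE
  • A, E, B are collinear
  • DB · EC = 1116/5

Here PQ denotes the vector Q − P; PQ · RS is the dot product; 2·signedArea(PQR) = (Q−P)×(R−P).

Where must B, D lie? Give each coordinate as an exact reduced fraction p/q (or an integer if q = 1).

B = (24/5, 58/5)
D = (5/2, 1/2)

1. B_x = 24/5  [A, E, B are collinear ∩ CB ⟂ AE]
2. B_y = 58/5  [A, E, B are collinear ∩ CB ⟂ AE]
   → B = (24/5, 58/5)
3. D_x = 5/2  [D is the midpoint of CE]
4. D_y = 1/2  [D is the midpoint of CE]
   → D = (5/2, 1/2)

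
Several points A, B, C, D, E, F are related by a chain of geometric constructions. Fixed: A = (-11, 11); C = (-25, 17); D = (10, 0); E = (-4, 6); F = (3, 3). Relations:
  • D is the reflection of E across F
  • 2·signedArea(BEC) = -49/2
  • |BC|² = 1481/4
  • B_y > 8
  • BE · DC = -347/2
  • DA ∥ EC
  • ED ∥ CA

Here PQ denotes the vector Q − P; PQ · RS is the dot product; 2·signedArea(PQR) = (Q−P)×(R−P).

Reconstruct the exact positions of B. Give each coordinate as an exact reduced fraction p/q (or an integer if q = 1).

B = (-15/2, 9)

1. B_x = -15/2  [BE · DC = -347/2 ∩ 2·signedArea(BEC) = -49/2]
2. B_y = 9  [BE · DC = -347/2 ∩ 2·signedArea(BEC) = -49/2]
   → B = (-15/2, 9)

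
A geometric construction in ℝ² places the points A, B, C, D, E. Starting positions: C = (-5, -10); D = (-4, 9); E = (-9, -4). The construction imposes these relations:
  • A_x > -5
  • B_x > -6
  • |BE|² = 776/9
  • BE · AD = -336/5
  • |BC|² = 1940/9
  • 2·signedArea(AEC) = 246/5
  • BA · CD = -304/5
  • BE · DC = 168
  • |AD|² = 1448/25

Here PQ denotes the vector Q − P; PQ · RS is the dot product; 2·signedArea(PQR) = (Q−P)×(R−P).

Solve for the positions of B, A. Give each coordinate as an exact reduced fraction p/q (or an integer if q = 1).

1. B_x = -17/3  [line 1·x + 19·y + -83 = 0 ∩ |BE|² = 776/9]
2. B_y = 14/3  [line 1·x + 19·y + -83 = 0 ∩ |BE|² = 776/9]
   → B = (-17/3, 14/3)
3. A_x = -22/5  [2·signedArea(AEC) = 246/5 ∩ BA · CD = -304/5]
4. A_y = 7/5  [2·signedArea(AEC) = 246/5 ∩ BA · CD = -304/5]
   → A = (-22/5, 7/5)

A = (-22/5, 7/5)
B = (-17/3, 14/3)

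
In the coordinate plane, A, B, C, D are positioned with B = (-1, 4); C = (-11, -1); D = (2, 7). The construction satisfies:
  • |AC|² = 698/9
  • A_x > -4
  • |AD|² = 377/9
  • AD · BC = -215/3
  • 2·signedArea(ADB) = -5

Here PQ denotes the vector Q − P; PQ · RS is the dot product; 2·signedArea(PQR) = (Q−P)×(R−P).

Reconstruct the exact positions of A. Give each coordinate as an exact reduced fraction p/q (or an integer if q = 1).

A = (-10/3, 10/3)

1. A_x = -10/3  [2·signedArea(ADB) = -5 ∩ AD · BC = -215/3]
2. A_y = 10/3  [2·signedArea(ADB) = -5 ∩ AD · BC = -215/3]
   → A = (-10/3, 10/3)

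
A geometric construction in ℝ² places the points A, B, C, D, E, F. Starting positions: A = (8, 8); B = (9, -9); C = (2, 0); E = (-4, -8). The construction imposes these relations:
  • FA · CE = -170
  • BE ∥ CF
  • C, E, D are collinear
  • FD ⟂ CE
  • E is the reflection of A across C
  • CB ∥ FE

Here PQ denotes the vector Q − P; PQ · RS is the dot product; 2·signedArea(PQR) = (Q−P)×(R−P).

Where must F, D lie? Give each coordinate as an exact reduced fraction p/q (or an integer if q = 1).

D = (-11/5, -28/5)
F = (-11, 1)

1. F_x = -11  [CB ∥ FE ∩ BE ∥ CF]
2. F_y = 1  [CB ∥ FE ∩ BE ∥ CF]
   → F = (-11, 1)
3. D_x = -11/5  [C, E, D are collinear ∩ FD ⟂ CE]
4. D_y = -28/5  [C, E, D are collinear ∩ FD ⟂ CE]
   → D = (-11/5, -28/5)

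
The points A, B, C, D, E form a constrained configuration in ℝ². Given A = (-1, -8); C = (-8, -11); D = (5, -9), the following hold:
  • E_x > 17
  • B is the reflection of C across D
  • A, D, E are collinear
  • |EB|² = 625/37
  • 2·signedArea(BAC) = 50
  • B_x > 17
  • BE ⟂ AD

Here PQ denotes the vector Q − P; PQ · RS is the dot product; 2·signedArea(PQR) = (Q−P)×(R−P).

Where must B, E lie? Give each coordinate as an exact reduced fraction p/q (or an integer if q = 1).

1. B_x = 18  [B is the reflection of C across D]
2. B_y = -7  [B is the reflection of C across D]
   → B = (18, -7)
3. E_x = 641/37  [A, D, E are collinear ∩ BE ⟂ AD]
4. E_y = -409/37  [A, D, E are collinear ∩ BE ⟂ AD]
   → E = (641/37, -409/37)

B = (18, -7)
E = (641/37, -409/37)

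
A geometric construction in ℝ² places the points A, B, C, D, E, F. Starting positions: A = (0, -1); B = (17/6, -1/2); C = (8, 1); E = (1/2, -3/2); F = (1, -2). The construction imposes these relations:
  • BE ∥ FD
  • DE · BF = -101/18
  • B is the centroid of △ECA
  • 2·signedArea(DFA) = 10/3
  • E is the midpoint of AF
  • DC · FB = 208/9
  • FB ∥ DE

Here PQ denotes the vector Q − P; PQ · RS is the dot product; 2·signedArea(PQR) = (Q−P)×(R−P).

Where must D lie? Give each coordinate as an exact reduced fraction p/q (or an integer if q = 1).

D = (-4/3, -3)

1. D_x = -4/3  [FB ∥ DE ∩ BE ∥ FD]
2. D_y = -3  [FB ∥ DE ∩ BE ∥ FD]
   → D = (-4/3, -3)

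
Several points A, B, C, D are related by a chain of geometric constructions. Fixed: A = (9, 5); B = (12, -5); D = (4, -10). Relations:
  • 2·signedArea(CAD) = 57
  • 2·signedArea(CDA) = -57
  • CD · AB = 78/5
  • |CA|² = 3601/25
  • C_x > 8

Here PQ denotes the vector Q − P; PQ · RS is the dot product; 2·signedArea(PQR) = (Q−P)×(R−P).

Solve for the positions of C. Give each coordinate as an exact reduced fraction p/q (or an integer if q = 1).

1. C_x = 44/5  [2·signedArea(CAD) = 57 ∩ CD · AB = 78/5]
2. C_y = -7  [2·signedArea(CAD) = 57 ∩ CD · AB = 78/5]
   → C = (44/5, -7)

C = (44/5, -7)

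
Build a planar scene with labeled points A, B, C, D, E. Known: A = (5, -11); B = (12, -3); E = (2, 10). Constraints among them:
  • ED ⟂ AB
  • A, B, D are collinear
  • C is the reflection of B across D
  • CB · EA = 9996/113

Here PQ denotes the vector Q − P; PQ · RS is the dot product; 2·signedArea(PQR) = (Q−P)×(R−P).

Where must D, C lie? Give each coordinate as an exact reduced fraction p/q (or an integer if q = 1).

C = (1832/113, 205/113)
D = (1594/113, -67/113)

1. D_x = 1594/113  [A, B, D are collinear ∩ ED ⟂ AB]
2. D_y = -67/113  [A, B, D are collinear ∩ ED ⟂ AB]
   → D = (1594/113, -67/113)
3. C_x = 1832/113  [C is the reflection of B across D]
4. C_y = 205/113  [C is the reflection of B across D]
   → C = (1832/113, 205/113)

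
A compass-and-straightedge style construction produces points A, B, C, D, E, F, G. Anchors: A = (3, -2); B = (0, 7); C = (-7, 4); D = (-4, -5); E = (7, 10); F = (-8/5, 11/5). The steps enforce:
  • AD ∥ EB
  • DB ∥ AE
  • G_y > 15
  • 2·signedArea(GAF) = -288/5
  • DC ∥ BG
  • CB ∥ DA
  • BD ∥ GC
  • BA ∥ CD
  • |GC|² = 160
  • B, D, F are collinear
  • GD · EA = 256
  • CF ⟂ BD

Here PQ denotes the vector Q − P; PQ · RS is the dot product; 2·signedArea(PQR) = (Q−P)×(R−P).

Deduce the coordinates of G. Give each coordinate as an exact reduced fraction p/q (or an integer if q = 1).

G = (-3, 16)

1. G_x = -3  [BD ∥ GC ∩ DC ∥ BG]
2. G_y = 16  [BD ∥ GC ∩ DC ∥ BG]
   → G = (-3, 16)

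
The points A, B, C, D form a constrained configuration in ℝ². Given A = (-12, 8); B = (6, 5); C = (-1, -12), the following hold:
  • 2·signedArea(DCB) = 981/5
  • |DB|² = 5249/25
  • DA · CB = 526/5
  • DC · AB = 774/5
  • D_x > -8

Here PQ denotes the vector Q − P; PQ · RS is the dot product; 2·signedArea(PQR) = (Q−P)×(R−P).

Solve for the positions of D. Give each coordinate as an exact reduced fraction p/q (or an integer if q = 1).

D = (-38/5, 0)

1. D_x = -38/5  [2·signedArea(DCB) = 981/5 ∩ DA · CB = 526/5]
2. D_y = 0  [2·signedArea(DCB) = 981/5 ∩ DA · CB = 526/5]
   → D = (-38/5, 0)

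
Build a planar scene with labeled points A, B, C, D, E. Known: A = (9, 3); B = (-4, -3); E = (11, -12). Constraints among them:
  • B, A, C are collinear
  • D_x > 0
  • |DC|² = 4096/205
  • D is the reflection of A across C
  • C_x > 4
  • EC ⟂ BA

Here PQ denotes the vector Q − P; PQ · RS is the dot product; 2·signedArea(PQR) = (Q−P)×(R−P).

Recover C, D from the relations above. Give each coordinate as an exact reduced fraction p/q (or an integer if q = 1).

C = (1013/205, 231/205)
D = (181/205, -153/205)

1. C_x = 1013/205  [B, A, C are collinear ∩ EC ⟂ BA]
2. C_y = 231/205  [B, A, C are collinear ∩ EC ⟂ BA]
   → C = (1013/205, 231/205)
3. D_x = 181/205  [D is the reflection of A across C]
4. D_y = -153/205  [D is the reflection of A across C]
   → D = (181/205, -153/205)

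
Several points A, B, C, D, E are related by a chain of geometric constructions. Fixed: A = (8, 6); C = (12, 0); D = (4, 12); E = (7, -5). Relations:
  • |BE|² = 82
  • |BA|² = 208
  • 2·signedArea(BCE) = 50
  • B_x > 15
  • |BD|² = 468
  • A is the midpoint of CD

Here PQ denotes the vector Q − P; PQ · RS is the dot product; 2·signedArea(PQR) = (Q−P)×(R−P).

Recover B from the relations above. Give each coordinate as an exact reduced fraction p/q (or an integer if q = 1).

1. B_x = 16  [line 5·x + -5·y + -110 = 0 ∩ |BE|² = 82]
2. B_y = -6  [line 5·x + -5·y + -110 = 0 ∩ |BE|² = 82]
   → B = (16, -6)

B = (16, -6)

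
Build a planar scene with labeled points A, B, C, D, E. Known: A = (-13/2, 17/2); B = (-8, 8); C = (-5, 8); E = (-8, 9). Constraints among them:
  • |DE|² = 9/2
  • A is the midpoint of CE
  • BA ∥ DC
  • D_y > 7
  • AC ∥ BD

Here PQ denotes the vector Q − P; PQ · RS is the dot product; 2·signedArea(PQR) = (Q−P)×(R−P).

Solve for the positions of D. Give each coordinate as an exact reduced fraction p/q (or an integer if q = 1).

1. D_x = -13/2  [BA ∥ DC ∩ AC ∥ BD]
2. D_y = 15/2  [BA ∥ DC ∩ AC ∥ BD]
   → D = (-13/2, 15/2)

D = (-13/2, 15/2)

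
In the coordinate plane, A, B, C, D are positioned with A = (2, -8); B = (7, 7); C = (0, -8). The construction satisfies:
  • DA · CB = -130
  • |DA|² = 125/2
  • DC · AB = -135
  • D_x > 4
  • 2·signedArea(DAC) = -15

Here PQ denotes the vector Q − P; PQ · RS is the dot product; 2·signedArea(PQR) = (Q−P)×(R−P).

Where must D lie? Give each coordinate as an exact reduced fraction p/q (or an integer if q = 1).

1. D_x = 9/2  [DC · AB = -135 ∩ 2·signedArea(DAC) = -15]
2. D_y = -1/2  [DC · AB = -135 ∩ 2·signedArea(DAC) = -15]
   → D = (9/2, -1/2)

D = (9/2, -1/2)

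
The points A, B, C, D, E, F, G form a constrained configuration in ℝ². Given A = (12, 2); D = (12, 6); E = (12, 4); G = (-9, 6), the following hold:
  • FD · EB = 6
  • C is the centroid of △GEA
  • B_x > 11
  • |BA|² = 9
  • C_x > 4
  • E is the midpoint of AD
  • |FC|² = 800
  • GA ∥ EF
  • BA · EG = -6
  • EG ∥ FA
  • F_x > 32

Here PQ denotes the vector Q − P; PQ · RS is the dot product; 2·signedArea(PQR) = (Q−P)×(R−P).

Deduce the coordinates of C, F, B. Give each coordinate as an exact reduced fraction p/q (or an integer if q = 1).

B = (12, 5)
C = (5, 4)
F = (33, 0)

1. C_x = 5  [C is the centroid of △GEA]
2. C_y = 4  [C is the centroid of △GEA]
   → C = (5, 4)
3. F_x = 33  [EG ∥ FA ∩ GA ∥ EF]
4. F_y = 0  [EG ∥ FA ∩ GA ∥ EF]
   → F = (33, 0)
5. B_x = 12  [BA · EG = -6 ∩ FD · EB = 6]
6. B_y = 5  [BA · EG = -6 ∩ FD · EB = 6]
   → B = (12, 5)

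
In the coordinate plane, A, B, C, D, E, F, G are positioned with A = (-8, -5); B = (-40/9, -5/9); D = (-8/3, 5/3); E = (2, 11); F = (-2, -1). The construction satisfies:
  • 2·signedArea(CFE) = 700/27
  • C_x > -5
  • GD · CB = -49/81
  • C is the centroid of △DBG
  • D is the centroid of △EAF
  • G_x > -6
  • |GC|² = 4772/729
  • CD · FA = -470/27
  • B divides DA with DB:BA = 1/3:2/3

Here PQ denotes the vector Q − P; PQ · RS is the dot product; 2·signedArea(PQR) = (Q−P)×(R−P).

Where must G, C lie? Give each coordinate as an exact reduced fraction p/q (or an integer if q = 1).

C = (-109/27, -17/27)
G = (-5, -3)

1. C_x = -109/27  [2·signedArea(CFE) = 700/27 ∩ CD · FA = -470/27]
2. C_y = -17/27  [2·signedArea(CFE) = 700/27 ∩ CD · FA = -470/27]
   → C = (-109/27, -17/27)
3. G_x = -5  [GD · CB = -49/81 ∩ C is the centroid of △DBG]
4. G_y = -3  [GD · CB = -49/81 ∩ C is the centroid of △DBG]
   → G = (-5, -3)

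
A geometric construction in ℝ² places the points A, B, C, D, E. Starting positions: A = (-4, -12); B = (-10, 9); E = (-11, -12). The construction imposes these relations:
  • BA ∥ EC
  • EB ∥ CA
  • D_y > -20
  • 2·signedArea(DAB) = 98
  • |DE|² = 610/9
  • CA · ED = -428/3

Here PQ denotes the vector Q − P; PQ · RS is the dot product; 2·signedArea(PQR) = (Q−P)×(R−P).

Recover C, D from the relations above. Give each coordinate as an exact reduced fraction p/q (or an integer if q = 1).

C = (-5, -33)
D = (-20/3, -19)

1. C_x = -5  [EB ∥ CA ∩ BA ∥ EC]
2. C_y = -33  [EB ∥ CA ∩ BA ∥ EC]
   → C = (-5, -33)
3. D_x = -20/3  [2·signedArea(DAB) = 98 ∩ CA · ED = -428/3]
4. D_y = -19  [2·signedArea(DAB) = 98 ∩ CA · ED = -428/3]
   → D = (-20/3, -19)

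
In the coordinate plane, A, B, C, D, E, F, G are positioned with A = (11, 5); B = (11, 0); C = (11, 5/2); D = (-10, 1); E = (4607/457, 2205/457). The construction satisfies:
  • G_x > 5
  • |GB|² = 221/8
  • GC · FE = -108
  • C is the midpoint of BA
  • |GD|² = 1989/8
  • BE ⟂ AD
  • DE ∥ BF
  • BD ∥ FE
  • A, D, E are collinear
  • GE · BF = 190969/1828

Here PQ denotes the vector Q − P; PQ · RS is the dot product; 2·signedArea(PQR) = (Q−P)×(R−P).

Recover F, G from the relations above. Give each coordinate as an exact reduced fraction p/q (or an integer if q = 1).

F = (14204/457, 1748/457)
G = (23/4, 1/4)

1. F_x = 14204/457  [BD ∥ FE ∩ DE ∥ BF]
2. F_y = 1748/457  [BD ∥ FE ∩ DE ∥ BF]
   → F = (14204/457, 1748/457)
3. G_x = 23/4  [GC · FE = -108 ∩ GE · BF = 190969/1828]
4. G_y = 1/4  [GC · FE = -108 ∩ GE · BF = 190969/1828]
   → G = (23/4, 1/4)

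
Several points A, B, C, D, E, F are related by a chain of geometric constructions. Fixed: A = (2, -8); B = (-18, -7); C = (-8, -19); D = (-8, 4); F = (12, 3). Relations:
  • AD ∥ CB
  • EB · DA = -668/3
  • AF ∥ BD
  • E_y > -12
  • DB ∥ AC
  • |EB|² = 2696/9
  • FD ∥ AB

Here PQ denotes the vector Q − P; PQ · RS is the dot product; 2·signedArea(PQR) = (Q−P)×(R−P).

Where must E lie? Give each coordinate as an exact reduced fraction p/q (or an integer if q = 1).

1. E_x = -4/3  [line -10·x + 12·y + 380/3 = 0 ∩ |EB|² = 2696/9]
2. E_y = -35/3  [line -10·x + 12·y + 380/3 = 0 ∩ |EB|² = 2696/9]
   → E = (-4/3, -35/3)

E = (-4/3, -35/3)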